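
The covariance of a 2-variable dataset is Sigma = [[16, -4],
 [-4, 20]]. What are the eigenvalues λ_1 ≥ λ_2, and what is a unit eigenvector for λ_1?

Step 1 — characteristic polynomial of 2×2 Sigma:
  det(Sigma - λI) = λ² - trace · λ + det = 0.
  trace = 16 + 20 = 36, det = 16·20 - (-4)² = 304.
Step 2 — discriminant:
  Δ = trace² - 4·det = 1296 - 1216 = 80.
Step 3 — eigenvalues:
  λ = (trace ± √Δ)/2 = (36 ± 8.9443)/2,
  λ_1 = 22.4721,  λ_2 = 13.5279.

Step 4 — unit eigenvector for λ_1: solve (Sigma - λ_1 I)v = 0. First row:
  (16 - 22.4721)·v_x + (-4)·v_y = 0, i.e. (-6.4721)·v_x + (-4)·v_y = 0,
  so v ∝ (b, λ_1 - a) = (-4, 6.4721); multiply by -1 so the first entry is positive: u = (4, -6.4721).
  ||u|| = √((4)² + (-6.4721)²) = √(57.8885) ≈ 7.6085,
  v_1 = u/||u|| ≈ (0.5257, -0.8507) (||v_1|| = 1).

λ_1 = 22.4721,  λ_2 = 13.5279;  v_1 ≈ (0.5257, -0.8507)


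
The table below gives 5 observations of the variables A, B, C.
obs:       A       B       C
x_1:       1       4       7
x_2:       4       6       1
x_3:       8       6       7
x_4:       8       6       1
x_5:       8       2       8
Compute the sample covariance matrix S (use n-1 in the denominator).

Step 1 — column means:
  mean(A) = (1 + 4 + 8 + 8 + 8) / 5 = 29/5 = 5.8
  mean(B) = (4 + 6 + 6 + 6 + 2) / 5 = 24/5 = 4.8
  mean(C) = (7 + 1 + 7 + 1 + 8) / 5 = 24/5 = 4.8

Step 2 — sample covariance S[i,j] = (1/(n-1)) · Σ_k (x_{k,i} - mean_i) · (x_{k,j} - mean_j), with n-1 = 4.
  S[A,A] = ((-4.8)·(-4.8) + (-1.8)·(-1.8) + (2.2)·(2.2) + (2.2)·(2.2) + (2.2)·(2.2)) / 4 = 40.8/4 = 10.2
  S[A,B] = ((-4.8)·(-0.8) + (-1.8)·(1.2) + (2.2)·(1.2) + (2.2)·(1.2) + (2.2)·(-2.8)) / 4 = 0.8/4 = 0.2
  S[A,C] = ((-4.8)·(2.2) + (-1.8)·(-3.8) + (2.2)·(2.2) + (2.2)·(-3.8) + (2.2)·(3.2)) / 4 = -0.2/4 = -0.05
  S[B,B] = ((-0.8)·(-0.8) + (1.2)·(1.2) + (1.2)·(1.2) + (1.2)·(1.2) + (-2.8)·(-2.8)) / 4 = 12.8/4 = 3.2
  S[B,C] = ((-0.8)·(2.2) + (1.2)·(-3.8) + (1.2)·(2.2) + (1.2)·(-3.8) + (-2.8)·(3.2)) / 4 = -17.2/4 = -4.3
  S[C,C] = ((2.2)·(2.2) + (-3.8)·(-3.8) + (2.2)·(2.2) + (-3.8)·(-3.8) + (3.2)·(3.2)) / 4 = 48.8/4 = 12.2

S is symmetric (S[j,i] = S[i,j]). Assembling:

S = [[10.2, 0.2, -0.05],
 [0.2, 3.2, -4.3],
 [-0.05, -4.3, 12.2]]


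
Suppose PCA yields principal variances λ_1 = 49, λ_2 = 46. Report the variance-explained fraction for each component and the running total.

Step 1 — total variance = trace(Sigma) = Σ λ_i = 49 + 46 = 95.

Step 2 — fraction explained by component i = λ_i / Σ λ:
  PC1: 49/95 = 0.5158
  PC2: 46/95 = 0.4842

Step 3 — cumulative fraction after k components = (λ_1 + ... + λ_k) / Σ λ:
  k = 1: 49/95 = 0.5158
  k = 2: (49 + 46)/95 = 95/95 = 1

Summary (fraction, with percent):

explained: PC1 0.5158 (51.58%), PC2 0.4842 (48.42%);  cumulative: 0.5158, 1


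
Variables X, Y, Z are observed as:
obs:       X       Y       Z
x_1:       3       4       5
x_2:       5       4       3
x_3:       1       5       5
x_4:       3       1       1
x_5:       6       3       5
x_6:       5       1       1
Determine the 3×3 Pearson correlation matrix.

Step 1 — column means:
  mean(X) = (3 + 5 + 1 + 3 + 6 + 5) / 6 = 23/6 = 3.8333
  mean(Y) = (4 + 4 + 5 + 1 + 3 + 1) / 6 = 18/6 = 3
  mean(Z) = (5 + 3 + 5 + 1 + 5 + 1) / 6 = 20/6 = 3.3333

Step 2 — sample variances and covariances s[i,j] = (1/(n-1)) · Σ_k (x_{k,i} - mean_i) · (x_{k,j} - mean_j), with n-1 = 5:
  s[X,X] = ((-0.8333)·(-0.8333) + (1.1667)·(1.1667) + (-2.8333)·(-2.8333) + (-0.8333)·(-0.8333) + (2.1667)·(2.1667) + (1.1667)·(1.1667)) / 5 = 16.8333/5 = 3.3667
  s[X,Y] = ((-0.8333)·(1) + (1.1667)·(1) + (-2.8333)·(2) + (-0.8333)·(-2) + (2.1667)·(0) + (1.1667)·(-2)) / 5 = -6/5 = -1.2
  s[X,Z] = ((-0.8333)·(1.6667) + (1.1667)·(-0.3333) + (-2.8333)·(1.6667) + (-0.8333)·(-2.3333) + (2.1667)·(1.6667) + (1.1667)·(-2.3333)) / 5 = -3.6667/5 = -0.7333
  s[Y,Y] = ((1)·(1) + (1)·(1) + (2)·(2) + (-2)·(-2) + (0)·(0) + (-2)·(-2)) / 5 = 14/5 = 2.8
  s[Y,Z] = ((1)·(1.6667) + (1)·(-0.3333) + (2)·(1.6667) + (-2)·(-2.3333) + (0)·(1.6667) + (-2)·(-2.3333)) / 5 = 14/5 = 2.8
  s[Z,Z] = ((1.6667)·(1.6667) + (-0.3333)·(-0.3333) + (1.6667)·(1.6667) + (-2.3333)·(-2.3333) + (1.6667)·(1.6667) + (-2.3333)·(-2.3333)) / 5 = 19.3333/5 = 3.8667
  Sample standard deviations s_i = √(s[i,i]):
  s(X) = √(3.3667) = 1.8348
  s(Y) = √(2.8) = 1.6733
  s(Z) = √(3.8667) = 1.9664

Step 3 — r_{ij} = s_{ij} / (s_i · s_j):
  r[X,X] = 1 (diagonal).
  r[X,Y] = -1.2 / (1.8348 · 1.6733) = -1.2 / 3.0703 = -0.3908
  r[X,Z] = -0.7333 / (1.8348 · 1.9664) = -0.7333 / 3.608 = -0.2033
  r[Y,Y] = 1 (diagonal).
  r[Y,Z] = 2.8 / (1.6733 · 1.9664) = 2.8 / 3.2904 = 0.851
  r[Z,Z] = 1 (diagonal).

R is symmetric with unit diagonal. Assembling:

R = [[1, -0.3908, -0.2033],
 [-0.3908, 1, 0.851],
 [-0.2033, 0.851, 1]]


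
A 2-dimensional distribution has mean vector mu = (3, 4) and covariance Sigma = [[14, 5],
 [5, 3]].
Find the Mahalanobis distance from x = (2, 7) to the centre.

Step 1 — centre the observation: (x - mu) = (-1, 3).

Step 2 — invert Sigma. det(Sigma) = 14·3 - (5)² = 17.
  Sigma^{-1} = (1/det) · [[d, -b], [-b, a]] = [[0.1765, -0.2941],
 [-0.2941, 0.8235]].

Step 3 — form the quadratic (x - mu)^T · Sigma^{-1} · (x - mu):
  Sigma^{-1} · (x - mu) = (-1.0588, 2.7647).
  (x - mu)^T · [Sigma^{-1} · (x - mu)] = (-1)·(-1.0588) + (3)·(2.7647) = 9.3529.

Step 4 — take square root: d = √(9.3529) ≈ 3.0583.

d(x, mu) = √(9.3529) ≈ 3.0583


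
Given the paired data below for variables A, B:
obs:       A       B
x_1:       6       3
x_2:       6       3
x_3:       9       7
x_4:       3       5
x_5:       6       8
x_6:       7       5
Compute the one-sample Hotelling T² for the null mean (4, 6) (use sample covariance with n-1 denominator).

Step 1 — sample mean vector:
  mean(A) = (6 + 6 + 9 + 3 + 6 + 7) / 6 = 37/6 = 6.1667
  mean(B) = (3 + 3 + 7 + 5 + 8 + 5) / 6 = 31/6 = 5.1667
  x̄ = (6.1667, 5.1667),  deviation x̄ - mu_0 = (6.1667, 5.1667) - (4, 6) = (2.1667, -0.8333).

Step 2 — sample covariance matrix, S[i,j] = (1/(n-1)) · Σ_k (x_{k,i} - mean_i) · (x_{k,j} - mean_j), divisor n-1 = 5:
  S[A,A] = ((-0.1667)·(-0.1667) + (-0.1667)·(-0.1667) + (2.8333)·(2.8333) + (-3.1667)·(-3.1667) + (-0.1667)·(-0.1667) + (0.8333)·(0.8333)) / 5 = 18.8333/5 = 3.7667
  S[A,B] = ((-0.1667)·(-2.1667) + (-0.1667)·(-2.1667) + (2.8333)·(1.8333) + (-3.1667)·(-0.1667) + (-0.1667)·(2.8333) + (0.8333)·(-0.1667)) / 5 = 5.8333/5 = 1.1667
  S[B,B] = ((-2.1667)·(-2.1667) + (-2.1667)·(-2.1667) + (1.8333)·(1.8333) + (-0.1667)·(-0.1667) + (2.8333)·(2.8333) + (-0.1667)·(-0.1667)) / 5 = 20.8333/5 = 4.1667
  S = [[3.7667, 1.1667],
 [1.1667, 4.1667]].

Step 3 — invert S. det(S) = 3.7667·4.1667 - (1.1667)² = 14.3333.
  S^{-1} = (1/det) · [[d, -b], [-b, a]] = [[0.2907, -0.0814],
 [-0.0814, 0.2628]].

Step 4 — quadratic form (x̄ - mu_0)^T · S^{-1} · (x̄ - mu_0):
  S^{-1} · (x̄ - mu_0) = (0.6977, -0.3953),
  (x̄ - mu_0)^T · [...] = (2.1667)·(0.6977) + (-0.8333)·(-0.3953) = 1.8411.

Step 5 — scale by n: T² = 6 · 1.8411 = 11.0465.

T² ≈ 11.0465


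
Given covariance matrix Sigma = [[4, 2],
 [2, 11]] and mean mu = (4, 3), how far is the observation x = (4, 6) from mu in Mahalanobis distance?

Step 1 — centre the observation: (x - mu) = (0, 3).

Step 2 — invert Sigma. det(Sigma) = 4·11 - (2)² = 40.
  Sigma^{-1} = (1/det) · [[d, -b], [-b, a]] = [[0.275, -0.05],
 [-0.05, 0.1]].

Step 3 — form the quadratic (x - mu)^T · Sigma^{-1} · (x - mu):
  Sigma^{-1} · (x - mu) = (-0.15, 0.3).
  (x - mu)^T · [Sigma^{-1} · (x - mu)] = (0)·(-0.15) + (3)·(0.3) = 0.9.

Step 4 — take square root: d = √(0.9) ≈ 0.9487.

d(x, mu) = √(0.9) ≈ 0.9487


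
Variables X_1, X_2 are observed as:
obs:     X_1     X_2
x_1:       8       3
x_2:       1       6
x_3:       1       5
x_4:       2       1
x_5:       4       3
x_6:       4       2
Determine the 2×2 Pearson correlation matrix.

Step 1 — column means:
  mean(X_1) = (8 + 1 + 1 + 2 + 4 + 4) / 6 = 20/6 = 3.3333
  mean(X_2) = (3 + 6 + 5 + 1 + 3 + 2) / 6 = 20/6 = 3.3333

Step 2 — sample variances and covariances s[i,j] = (1/(n-1)) · Σ_k (x_{k,i} - mean_i) · (x_{k,j} - mean_j), with n-1 = 5:
  s[X_1,X_1] = ((4.6667)·(4.6667) + (-2.3333)·(-2.3333) + (-2.3333)·(-2.3333) + (-1.3333)·(-1.3333) + (0.6667)·(0.6667) + (0.6667)·(0.6667)) / 5 = 35.3333/5 = 7.0667
  s[X_1,X_2] = ((4.6667)·(-0.3333) + (-2.3333)·(2.6667) + (-2.3333)·(1.6667) + (-1.3333)·(-2.3333) + (0.6667)·(-0.3333) + (0.6667)·(-1.3333)) / 5 = -9.6667/5 = -1.9333
  s[X_2,X_2] = ((-0.3333)·(-0.3333) + (2.6667)·(2.6667) + (1.6667)·(1.6667) + (-2.3333)·(-2.3333) + (-0.3333)·(-0.3333) + (-1.3333)·(-1.3333)) / 5 = 17.3333/5 = 3.4667
  Sample standard deviations s_i = √(s[i,i]):
  s(X_1) = √(7.0667) = 2.6583
  s(X_2) = √(3.4667) = 1.8619

Step 3 — r_{ij} = s_{ij} / (s_i · s_j):
  r[X_1,X_1] = 1 (diagonal).
  r[X_1,X_2] = -1.9333 / (2.6583 · 1.8619) = -1.9333 / 4.9495 = -0.3906
  r[X_2,X_2] = 1 (diagonal).

R is symmetric with unit diagonal. Assembling:

R = [[1, -0.3906],
 [-0.3906, 1]]


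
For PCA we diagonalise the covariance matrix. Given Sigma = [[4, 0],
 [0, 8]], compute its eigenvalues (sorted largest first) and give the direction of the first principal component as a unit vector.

Step 1 — characteristic polynomial of 2×2 Sigma:
  det(Sigma - λI) = λ² - trace · λ + det = 0.
  trace = 4 + 8 = 12, det = 4·8 - (0)² = 32.
Step 2 — discriminant:
  Δ = trace² - 4·det = 144 - 128 = 16.
Step 3 — eigenvalues:
  λ = (trace ± √Δ)/2 = (12 ± 4)/2,
  λ_1 = 8,  λ_2 = 4.

Step 4 — unit eigenvector for λ_1: Sigma is diagonal, so its eigenvectors are the coordinate axes. λ_1 = 8 is the diagonal entry on the second coordinate axis, hence
  v_1 = (0, 1) (||v_1|| = 1).

λ_1 = 8,  λ_2 = 4;  v_1 ≈ (0, 1)


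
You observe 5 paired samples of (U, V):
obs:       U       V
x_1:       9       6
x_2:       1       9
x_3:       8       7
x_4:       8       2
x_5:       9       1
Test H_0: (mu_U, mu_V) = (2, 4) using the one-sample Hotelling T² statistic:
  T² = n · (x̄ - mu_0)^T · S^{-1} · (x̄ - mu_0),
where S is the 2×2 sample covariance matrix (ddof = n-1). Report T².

Step 1 — sample mean vector:
  mean(U) = (9 + 1 + 8 + 8 + 9) / 5 = 35/5 = 7
  mean(V) = (6 + 9 + 7 + 2 + 1) / 5 = 25/5 = 5
  x̄ = (7, 5),  deviation x̄ - mu_0 = (7, 5) - (2, 4) = (5, 1).

Step 2 — sample covariance matrix, S[i,j] = (1/(n-1)) · Σ_k (x_{k,i} - mean_i) · (x_{k,j} - mean_j), divisor n-1 = 4:
  S[U,U] = ((2)·(2) + (-6)·(-6) + (1)·(1) + (1)·(1) + (2)·(2)) / 4 = 46/4 = 11.5
  S[U,V] = ((2)·(1) + (-6)·(4) + (1)·(2) + (1)·(-3) + (2)·(-4)) / 4 = -31/4 = -7.75
  S[V,V] = ((1)·(1) + (4)·(4) + (2)·(2) + (-3)·(-3) + (-4)·(-4)) / 4 = 46/4 = 11.5
  S = [[11.5, -7.75],
 [-7.75, 11.5]].

Step 3 — invert S. det(S) = 11.5·11.5 - (-7.75)² = 72.1875.
  S^{-1} = (1/det) · [[d, -b], [-b, a]] = [[0.1593, 0.1074],
 [0.1074, 0.1593]].

Step 4 — quadratic form (x̄ - mu_0)^T · S^{-1} · (x̄ - mu_0):
  S^{-1} · (x̄ - mu_0) = (0.9039, 0.6961),
  (x̄ - mu_0)^T · [...] = (5)·(0.9039) + (1)·(0.6961) = 5.2156.

Step 5 — scale by n: T² = 5 · 5.2156 = 26.0779.

T² ≈ 26.0779


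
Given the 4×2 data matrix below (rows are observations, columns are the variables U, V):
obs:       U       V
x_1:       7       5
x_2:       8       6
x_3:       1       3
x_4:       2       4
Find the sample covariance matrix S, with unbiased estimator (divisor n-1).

Step 1 — column means:
  mean(U) = (7 + 8 + 1 + 2) / 4 = 18/4 = 4.5
  mean(V) = (5 + 6 + 3 + 4) / 4 = 18/4 = 4.5

Step 2 — sample covariance S[i,j] = (1/(n-1)) · Σ_k (x_{k,i} - mean_i) · (x_{k,j} - mean_j), with n-1 = 3.
  S[U,U] = ((2.5)·(2.5) + (3.5)·(3.5) + (-3.5)·(-3.5) + (-2.5)·(-2.5)) / 3 = 37/3 = 12.3333
  S[U,V] = ((2.5)·(0.5) + (3.5)·(1.5) + (-3.5)·(-1.5) + (-2.5)·(-0.5)) / 3 = 13/3 = 4.3333
  S[V,V] = ((0.5)·(0.5) + (1.5)·(1.5) + (-1.5)·(-1.5) + (-0.5)·(-0.5)) / 3 = 5/3 = 1.6667

S is symmetric (S[j,i] = S[i,j]). Assembling:

S = [[12.3333, 4.3333],
 [4.3333, 1.6667]]


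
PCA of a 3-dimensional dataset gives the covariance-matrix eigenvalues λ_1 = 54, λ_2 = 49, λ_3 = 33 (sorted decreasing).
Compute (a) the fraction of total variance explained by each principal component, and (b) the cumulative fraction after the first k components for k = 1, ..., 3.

Step 1 — total variance = trace(Sigma) = Σ λ_i = 54 + 49 + 33 = 136.

Step 2 — fraction explained by component i = λ_i / Σ λ:
  PC1: 54/136 = 0.3971
  PC2: 49/136 = 0.3603
  PC3: 33/136 = 0.2426

Step 3 — cumulative fraction after k components = (λ_1 + ... + λ_k) / Σ λ:
  k = 1: 54/136 = 0.3971
  k = 2: (54 + 49)/136 = 103/136 = 0.7574
  k = 3: (54 + 49 + 33)/136 = 136/136 = 1

Summary (fraction, with percent):

explained: PC1 0.3971 (39.71%), PC2 0.3603 (36.03%), PC3 0.2426 (24.26%);  cumulative: 0.3971, 0.7574, 1


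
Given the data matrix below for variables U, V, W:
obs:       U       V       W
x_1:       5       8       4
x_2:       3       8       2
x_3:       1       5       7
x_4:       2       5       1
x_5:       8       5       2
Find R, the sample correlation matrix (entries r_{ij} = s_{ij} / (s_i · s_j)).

Step 1 — column means:
  mean(U) = (5 + 3 + 1 + 2 + 8) / 5 = 19/5 = 3.8
  mean(V) = (8 + 8 + 5 + 5 + 5) / 5 = 31/5 = 6.2
  mean(W) = (4 + 2 + 7 + 1 + 2) / 5 = 16/5 = 3.2

Step 2 — sample variances and covariances s[i,j] = (1/(n-1)) · Σ_k (x_{k,i} - mean_i) · (x_{k,j} - mean_j), with n-1 = 4:
  s[U,U] = ((1.2)·(1.2) + (-0.8)·(-0.8) + (-2.8)·(-2.8) + (-1.8)·(-1.8) + (4.2)·(4.2)) / 4 = 30.8/4 = 7.7
  s[U,V] = ((1.2)·(1.8) + (-0.8)·(1.8) + (-2.8)·(-1.2) + (-1.8)·(-1.2) + (4.2)·(-1.2)) / 4 = 1.2/4 = 0.3
  s[U,W] = ((1.2)·(0.8) + (-0.8)·(-1.2) + (-2.8)·(3.8) + (-1.8)·(-2.2) + (4.2)·(-1.2)) / 4 = -9.8/4 = -2.45
  s[V,V] = ((1.8)·(1.8) + (1.8)·(1.8) + (-1.2)·(-1.2) + (-1.2)·(-1.2) + (-1.2)·(-1.2)) / 4 = 10.8/4 = 2.7
  s[V,W] = ((1.8)·(0.8) + (1.8)·(-1.2) + (-1.2)·(3.8) + (-1.2)·(-2.2) + (-1.2)·(-1.2)) / 4 = -1.2/4 = -0.3
  s[W,W] = ((0.8)·(0.8) + (-1.2)·(-1.2) + (3.8)·(3.8) + (-2.2)·(-2.2) + (-1.2)·(-1.2)) / 4 = 22.8/4 = 5.7
  Sample standard deviations s_i = √(s[i,i]):
  s(U) = √(7.7) = 2.7749
  s(V) = √(2.7) = 1.6432
  s(W) = √(5.7) = 2.3875

Step 3 — r_{ij} = s_{ij} / (s_i · s_j):
  r[U,U] = 1 (diagonal).
  r[U,V] = 0.3 / (2.7749 · 1.6432) = 0.3 / 4.5596 = 0.0658
  r[U,W] = -2.45 / (2.7749 · 2.3875) = -2.45 / 6.625 = -0.3698
  r[V,V] = 1 (diagonal).
  r[V,W] = -0.3 / (1.6432 · 2.3875) = -0.3 / 3.923 = -0.0765
  r[W,W] = 1 (diagonal).

R is symmetric with unit diagonal. Assembling:

R = [[1, 0.0658, -0.3698],
 [0.0658, 1, -0.0765],
 [-0.3698, -0.0765, 1]]


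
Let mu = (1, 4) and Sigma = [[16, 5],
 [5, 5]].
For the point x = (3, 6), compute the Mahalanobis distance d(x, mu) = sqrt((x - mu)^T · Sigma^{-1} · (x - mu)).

Step 1 — centre the observation: (x - mu) = (2, 2).

Step 2 — invert Sigma. det(Sigma) = 16·5 - (5)² = 55.
  Sigma^{-1} = (1/det) · [[d, -b], [-b, a]] = [[0.0909, -0.0909],
 [-0.0909, 0.2909]].

Step 3 — form the quadratic (x - mu)^T · Sigma^{-1} · (x - mu):
  Sigma^{-1} · (x - mu) = (0, 0.4).
  (x - mu)^T · [Sigma^{-1} · (x - mu)] = (2)·(0) + (2)·(0.4) = 0.8.

Step 4 — take square root: d = √(0.8) ≈ 0.8944.

d(x, mu) = √(0.8) ≈ 0.8944


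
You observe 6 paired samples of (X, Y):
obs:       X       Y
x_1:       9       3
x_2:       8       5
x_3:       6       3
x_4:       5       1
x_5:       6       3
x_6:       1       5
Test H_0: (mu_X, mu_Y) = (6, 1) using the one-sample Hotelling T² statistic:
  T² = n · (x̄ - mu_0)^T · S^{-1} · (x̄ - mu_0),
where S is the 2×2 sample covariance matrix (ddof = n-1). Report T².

Step 1 — sample mean vector:
  mean(X) = (9 + 8 + 6 + 5 + 6 + 1) / 6 = 35/6 = 5.8333
  mean(Y) = (3 + 5 + 3 + 1 + 3 + 5) / 6 = 20/6 = 3.3333
  x̄ = (5.8333, 3.3333),  deviation x̄ - mu_0 = (5.8333, 3.3333) - (6, 1) = (-0.1667, 2.3333).

Step 2 — sample covariance matrix, S[i,j] = (1/(n-1)) · Σ_k (x_{k,i} - mean_i) · (x_{k,j} - mean_j), divisor n-1 = 5:
  S[X,X] = ((3.1667)·(3.1667) + (2.1667)·(2.1667) + (0.1667)·(0.1667) + (-0.8333)·(-0.8333) + (0.1667)·(0.1667) + (-4.8333)·(-4.8333)) / 5 = 38.8333/5 = 7.7667
  S[X,Y] = ((3.1667)·(-0.3333) + (2.1667)·(1.6667) + (0.1667)·(-0.3333) + (-0.8333)·(-2.3333) + (0.1667)·(-0.3333) + (-4.8333)·(1.6667)) / 5 = -3.6667/5 = -0.7333
  S[Y,Y] = ((-0.3333)·(-0.3333) + (1.6667)·(1.6667) + (-0.3333)·(-0.3333) + (-2.3333)·(-2.3333) + (-0.3333)·(-0.3333) + (1.6667)·(1.6667)) / 5 = 11.3333/5 = 2.2667
  S = [[7.7667, -0.7333],
 [-0.7333, 2.2667]].

Step 3 — invert S. det(S) = 7.7667·2.2667 - (-0.7333)² = 17.0667.
  S^{-1} = (1/det) · [[d, -b], [-b, a]] = [[0.1328, 0.043],
 [0.043, 0.4551]].

Step 4 — quadratic form (x̄ - mu_0)^T · S^{-1} · (x̄ - mu_0):
  S^{-1} · (x̄ - mu_0) = (0.0781, 1.0547),
  (x̄ - mu_0)^T · [...] = (-0.1667)·(0.0781) + (2.3333)·(1.0547) = 2.4479.

Step 5 — scale by n: T² = 6 · 2.4479 = 14.6875.

T² ≈ 14.6875


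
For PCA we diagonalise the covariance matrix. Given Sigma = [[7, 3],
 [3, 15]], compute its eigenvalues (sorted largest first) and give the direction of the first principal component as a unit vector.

Step 1 — characteristic polynomial of 2×2 Sigma:
  det(Sigma - λI) = λ² - trace · λ + det = 0.
  trace = 7 + 15 = 22, det = 7·15 - (3)² = 96.
Step 2 — discriminant:
  Δ = trace² - 4·det = 484 - 384 = 100.
Step 3 — eigenvalues:
  λ = (trace ± √Δ)/2 = (22 ± 10)/2,
  λ_1 = 16,  λ_2 = 6.

Step 4 — unit eigenvector for λ_1: solve (Sigma - λ_1 I)v = 0. First row:
  (7 - 16)·v_x + (3)·v_y = 0, i.e. (-9)·v_x + (3)·v_y = 0,
  so v ∝ (b, λ_1 - a) = (3, 9) = u.
  ||u|| = √((3)² + (9)²) = √(90) ≈ 9.4868,
  v_1 = u/||u|| ≈ (0.3162, 0.9487) (||v_1|| = 1).

λ_1 = 16,  λ_2 = 6;  v_1 ≈ (0.3162, 0.9487)


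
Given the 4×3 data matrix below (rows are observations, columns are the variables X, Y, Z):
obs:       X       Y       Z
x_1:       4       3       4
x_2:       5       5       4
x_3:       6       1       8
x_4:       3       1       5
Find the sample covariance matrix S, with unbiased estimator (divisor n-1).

Step 1 — column means:
  mean(X) = (4 + 5 + 6 + 3) / 4 = 18/4 = 4.5
  mean(Y) = (3 + 5 + 1 + 1) / 4 = 10/4 = 2.5
  mean(Z) = (4 + 4 + 8 + 5) / 4 = 21/4 = 5.25

Step 2 — sample covariance S[i,j] = (1/(n-1)) · Σ_k (x_{k,i} - mean_i) · (x_{k,j} - mean_j), with n-1 = 3.
  S[X,X] = ((-0.5)·(-0.5) + (0.5)·(0.5) + (1.5)·(1.5) + (-1.5)·(-1.5)) / 3 = 5/3 = 1.6667
  S[X,Y] = ((-0.5)·(0.5) + (0.5)·(2.5) + (1.5)·(-1.5) + (-1.5)·(-1.5)) / 3 = 1/3 = 0.3333
  S[X,Z] = ((-0.5)·(-1.25) + (0.5)·(-1.25) + (1.5)·(2.75) + (-1.5)·(-0.25)) / 3 = 4.5/3 = 1.5
  S[Y,Y] = ((0.5)·(0.5) + (2.5)·(2.5) + (-1.5)·(-1.5) + (-1.5)·(-1.5)) / 3 = 11/3 = 3.6667
  S[Y,Z] = ((0.5)·(-1.25) + (2.5)·(-1.25) + (-1.5)·(2.75) + (-1.5)·(-0.25)) / 3 = -7.5/3 = -2.5
  S[Z,Z] = ((-1.25)·(-1.25) + (-1.25)·(-1.25) + (2.75)·(2.75) + (-0.25)·(-0.25)) / 3 = 10.75/3 = 3.5833

S is symmetric (S[j,i] = S[i,j]). Assembling:

S = [[1.6667, 0.3333, 1.5],
 [0.3333, 3.6667, -2.5],
 [1.5, -2.5, 3.5833]]


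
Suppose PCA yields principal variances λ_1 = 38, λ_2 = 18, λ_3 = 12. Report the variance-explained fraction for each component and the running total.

Step 1 — total variance = trace(Sigma) = Σ λ_i = 38 + 18 + 12 = 68.

Step 2 — fraction explained by component i = λ_i / Σ λ:
  PC1: 38/68 = 0.5588
  PC2: 18/68 = 0.2647
  PC3: 12/68 = 0.1765

Step 3 — cumulative fraction after k components = (λ_1 + ... + λ_k) / Σ λ:
  k = 1: 38/68 = 0.5588
  k = 2: (38 + 18)/68 = 56/68 = 0.8235
  k = 3: (38 + 18 + 12)/68 = 68/68 = 1

Summary (fraction, with percent):

explained: PC1 0.5588 (55.88%), PC2 0.2647 (26.47%), PC3 0.1765 (17.65%);  cumulative: 0.5588, 0.8235, 1


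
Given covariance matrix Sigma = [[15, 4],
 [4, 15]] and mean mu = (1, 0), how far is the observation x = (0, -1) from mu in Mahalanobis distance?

Step 1 — centre the observation: (x - mu) = (-1, -1).

Step 2 — invert Sigma. det(Sigma) = 15·15 - (4)² = 209.
  Sigma^{-1} = (1/det) · [[d, -b], [-b, a]] = [[0.0718, -0.0191],
 [-0.0191, 0.0718]].

Step 3 — form the quadratic (x - mu)^T · Sigma^{-1} · (x - mu):
  Sigma^{-1} · (x - mu) = (-0.0526, -0.0526).
  (x - mu)^T · [Sigma^{-1} · (x - mu)] = (-1)·(-0.0526) + (-1)·(-0.0526) = 0.1053.

Step 4 — take square root: d = √(0.1053) ≈ 0.3244.

d(x, mu) = √(0.1053) ≈ 0.3244


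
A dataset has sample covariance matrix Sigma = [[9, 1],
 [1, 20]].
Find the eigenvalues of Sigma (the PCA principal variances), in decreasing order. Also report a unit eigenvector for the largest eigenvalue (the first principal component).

Step 1 — characteristic polynomial of 2×2 Sigma:
  det(Sigma - λI) = λ² - trace · λ + det = 0.
  trace = 9 + 20 = 29, det = 9·20 - (1)² = 179.
Step 2 — discriminant:
  Δ = trace² - 4·det = 841 - 716 = 125.
Step 3 — eigenvalues:
  λ = (trace ± √Δ)/2 = (29 ± 11.1803)/2,
  λ_1 = 20.0902,  λ_2 = 8.9098.

Step 4 — unit eigenvector for λ_1: solve (Sigma - λ_1 I)v = 0. First row:
  (9 - 20.0902)·v_x + (1)·v_y = 0, i.e. (-11.0902)·v_x + (1)·v_y = 0,
  so v ∝ (b, λ_1 - a) = (1, 11.0902) = u.
  ||u|| = √((1)² + (11.0902)²) = √(123.9919) ≈ 11.1352,
  v_1 = u/||u|| ≈ (0.0898, 0.996) (||v_1|| = 1).

λ_1 = 20.0902,  λ_2 = 8.9098;  v_1 ≈ (0.0898, 0.996)


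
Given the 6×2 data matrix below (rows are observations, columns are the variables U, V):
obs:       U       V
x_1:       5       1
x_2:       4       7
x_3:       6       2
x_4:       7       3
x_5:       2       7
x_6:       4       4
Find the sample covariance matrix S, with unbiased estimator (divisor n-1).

Step 1 — column means:
  mean(U) = (5 + 4 + 6 + 7 + 2 + 4) / 6 = 28/6 = 4.6667
  mean(V) = (1 + 7 + 2 + 3 + 7 + 4) / 6 = 24/6 = 4

Step 2 — sample covariance S[i,j] = (1/(n-1)) · Σ_k (x_{k,i} - mean_i) · (x_{k,j} - mean_j), with n-1 = 5.
  S[U,U] = ((0.3333)·(0.3333) + (-0.6667)·(-0.6667) + (1.3333)·(1.3333) + (2.3333)·(2.3333) + (-2.6667)·(-2.6667) + (-0.6667)·(-0.6667)) / 5 = 15.3333/5 = 3.0667
  S[U,V] = ((0.3333)·(-3) + (-0.6667)·(3) + (1.3333)·(-2) + (2.3333)·(-1) + (-2.6667)·(3) + (-0.6667)·(0)) / 5 = -16/5 = -3.2
  S[V,V] = ((-3)·(-3) + (3)·(3) + (-2)·(-2) + (-1)·(-1) + (3)·(3) + (0)·(0)) / 5 = 32/5 = 6.4

S is symmetric (S[j,i] = S[i,j]). Assembling:

S = [[3.0667, -3.2],
 [-3.2, 6.4]]


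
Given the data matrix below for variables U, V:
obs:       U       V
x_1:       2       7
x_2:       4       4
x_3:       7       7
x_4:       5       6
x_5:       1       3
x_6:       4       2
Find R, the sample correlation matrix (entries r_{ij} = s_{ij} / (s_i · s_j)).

Step 1 — column means:
  mean(U) = (2 + 4 + 7 + 5 + 1 + 4) / 6 = 23/6 = 3.8333
  mean(V) = (7 + 4 + 7 + 6 + 3 + 2) / 6 = 29/6 = 4.8333

Step 2 — sample variances and covariances s[i,j] = (1/(n-1)) · Σ_k (x_{k,i} - mean_i) · (x_{k,j} - mean_j), with n-1 = 5:
  s[U,U] = ((-1.8333)·(-1.8333) + (0.1667)·(0.1667) + (3.1667)·(3.1667) + (1.1667)·(1.1667) + (-2.8333)·(-2.8333) + (0.1667)·(0.1667)) / 5 = 22.8333/5 = 4.5667
  s[U,V] = ((-1.8333)·(2.1667) + (0.1667)·(-0.8333) + (3.1667)·(2.1667) + (1.1667)·(1.1667) + (-2.8333)·(-1.8333) + (0.1667)·(-2.8333)) / 5 = 8.8333/5 = 1.7667
  s[V,V] = ((2.1667)·(2.1667) + (-0.8333)·(-0.8333) + (2.1667)·(2.1667) + (1.1667)·(1.1667) + (-1.8333)·(-1.8333) + (-2.8333)·(-2.8333)) / 5 = 22.8333/5 = 4.5667
  Sample standard deviations s_i = √(s[i,i]):
  s(U) = √(4.5667) = 2.137
  s(V) = √(4.5667) = 2.137

Step 3 — r_{ij} = s_{ij} / (s_i · s_j):
  r[U,U] = 1 (diagonal).
  r[U,V] = 1.7667 / (2.137 · 2.137) = 1.7667 / 4.5667 = 0.3869
  r[V,V] = 1 (diagonal).

R is symmetric with unit diagonal. Assembling:

R = [[1, 0.3869],
 [0.3869, 1]]


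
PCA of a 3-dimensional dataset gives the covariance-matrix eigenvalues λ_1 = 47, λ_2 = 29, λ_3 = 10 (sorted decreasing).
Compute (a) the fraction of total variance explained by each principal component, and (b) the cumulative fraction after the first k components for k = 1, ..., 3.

Step 1 — total variance = trace(Sigma) = Σ λ_i = 47 + 29 + 10 = 86.

Step 2 — fraction explained by component i = λ_i / Σ λ:
  PC1: 47/86 = 0.5465
  PC2: 29/86 = 0.3372
  PC3: 10/86 = 0.1163

Step 3 — cumulative fraction after k components = (λ_1 + ... + λ_k) / Σ λ:
  k = 1: 47/86 = 0.5465
  k = 2: (47 + 29)/86 = 76/86 = 0.8837
  k = 3: (47 + 29 + 10)/86 = 86/86 = 1

Summary (fraction, with percent):

explained: PC1 0.5465 (54.65%), PC2 0.3372 (33.72%), PC3 0.1163 (11.63%);  cumulative: 0.5465, 0.8837, 1


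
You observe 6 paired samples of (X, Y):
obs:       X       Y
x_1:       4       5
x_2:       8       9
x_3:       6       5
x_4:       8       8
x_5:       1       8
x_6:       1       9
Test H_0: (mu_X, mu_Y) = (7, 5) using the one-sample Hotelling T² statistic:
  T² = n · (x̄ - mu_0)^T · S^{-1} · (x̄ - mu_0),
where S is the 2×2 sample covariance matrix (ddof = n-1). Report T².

Step 1 — sample mean vector:
  mean(X) = (4 + 8 + 6 + 8 + 1 + 1) / 6 = 28/6 = 4.6667
  mean(Y) = (5 + 9 + 5 + 8 + 8 + 9) / 6 = 44/6 = 7.3333
  x̄ = (4.6667, 7.3333),  deviation x̄ - mu_0 = (4.6667, 7.3333) - (7, 5) = (-2.3333, 2.3333).

Step 2 — sample covariance matrix, S[i,j] = (1/(n-1)) · Σ_k (x_{k,i} - mean_i) · (x_{k,j} - mean_j), divisor n-1 = 5:
  S[X,X] = ((-0.6667)·(-0.6667) + (3.3333)·(3.3333) + (1.3333)·(1.3333) + (3.3333)·(3.3333) + (-3.6667)·(-3.6667) + (-3.6667)·(-3.6667)) / 5 = 51.3333/5 = 10.2667
  S[X,Y] = ((-0.6667)·(-2.3333) + (3.3333)·(1.6667) + (1.3333)·(-2.3333) + (3.3333)·(0.6667) + (-3.6667)·(0.6667) + (-3.6667)·(1.6667)) / 5 = -2.3333/5 = -0.4667
  S[Y,Y] = ((-2.3333)·(-2.3333) + (1.6667)·(1.6667) + (-2.3333)·(-2.3333) + (0.6667)·(0.6667) + (0.6667)·(0.6667) + (1.6667)·(1.6667)) / 5 = 17.3333/5 = 3.4667
  S = [[10.2667, -0.4667],
 [-0.4667, 3.4667]].

Step 3 — invert S. det(S) = 10.2667·3.4667 - (-0.4667)² = 35.3733.
  S^{-1} = (1/det) · [[d, -b], [-b, a]] = [[0.098, 0.0132],
 [0.0132, 0.2902]].

Step 4 — quadratic form (x̄ - mu_0)^T · S^{-1} · (x̄ - mu_0):
  S^{-1} · (x̄ - mu_0) = (-0.1979, 0.6464),
  (x̄ - mu_0)^T · [...] = (-2.3333)·(-0.1979) + (2.3333)·(0.6464) = 1.9701.

Step 5 — scale by n: T² = 6 · 1.9701 = 11.8206.

T² ≈ 11.8206


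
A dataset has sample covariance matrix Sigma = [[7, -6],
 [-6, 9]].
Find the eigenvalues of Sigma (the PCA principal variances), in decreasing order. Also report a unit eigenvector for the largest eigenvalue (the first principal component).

Step 1 — characteristic polynomial of 2×2 Sigma:
  det(Sigma - λI) = λ² - trace · λ + det = 0.
  trace = 7 + 9 = 16, det = 7·9 - (-6)² = 27.
Step 2 — discriminant:
  Δ = trace² - 4·det = 256 - 108 = 148.
Step 3 — eigenvalues:
  λ = (trace ± √Δ)/2 = (16 ± 12.1655)/2,
  λ_1 = 14.0828,  λ_2 = 1.9172.

Step 4 — unit eigenvector for λ_1: solve (Sigma - λ_1 I)v = 0. First row:
  (7 - 14.0828)·v_x + (-6)·v_y = 0, i.e. (-7.0828)·v_x + (-6)·v_y = 0,
  so v ∝ (b, λ_1 - a) = (-6, 7.0828); multiply by -1 so the first entry is positive: u = (6, -7.0828).
  ||u|| = √((6)² + (-7.0828)²) = √(86.1655) ≈ 9.2825,
  v_1 = u/||u|| ≈ (0.6464, -0.763) (||v_1|| = 1).

λ_1 = 14.0828,  λ_2 = 1.9172;  v_1 ≈ (0.6464, -0.763)


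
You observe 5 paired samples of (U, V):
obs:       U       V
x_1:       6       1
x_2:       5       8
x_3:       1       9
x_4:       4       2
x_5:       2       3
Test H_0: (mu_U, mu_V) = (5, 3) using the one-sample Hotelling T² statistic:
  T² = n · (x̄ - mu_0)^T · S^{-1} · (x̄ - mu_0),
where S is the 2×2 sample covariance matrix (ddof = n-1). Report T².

Step 1 — sample mean vector:
  mean(U) = (6 + 5 + 1 + 4 + 2) / 5 = 18/5 = 3.6
  mean(V) = (1 + 8 + 9 + 2 + 3) / 5 = 23/5 = 4.6
  x̄ = (3.6, 4.6),  deviation x̄ - mu_0 = (3.6, 4.6) - (5, 3) = (-1.4, 1.6).

Step 2 — sample covariance matrix, S[i,j] = (1/(n-1)) · Σ_k (x_{k,i} - mean_i) · (x_{k,j} - mean_j), divisor n-1 = 4:
  S[U,U] = ((2.4)·(2.4) + (1.4)·(1.4) + (-2.6)·(-2.6) + (0.4)·(0.4) + (-1.6)·(-1.6)) / 4 = 17.2/4 = 4.3
  S[U,V] = ((2.4)·(-3.6) + (1.4)·(3.4) + (-2.6)·(4.4) + (0.4)·(-2.6) + (-1.6)·(-1.6)) / 4 = -13.8/4 = -3.45
  S[V,V] = ((-3.6)·(-3.6) + (3.4)·(3.4) + (4.4)·(4.4) + (-2.6)·(-2.6) + (-1.6)·(-1.6)) / 4 = 53.2/4 = 13.3
  S = [[4.3, -3.45],
 [-3.45, 13.3]].

Step 3 — invert S. det(S) = 4.3·13.3 - (-3.45)² = 45.2875.
  S^{-1} = (1/det) · [[d, -b], [-b, a]] = [[0.2937, 0.0762],
 [0.0762, 0.0949]].

Step 4 — quadratic form (x̄ - mu_0)^T · S^{-1} · (x̄ - mu_0):
  S^{-1} · (x̄ - mu_0) = (-0.2893, 0.0453),
  (x̄ - mu_0)^T · [...] = (-1.4)·(-0.2893) + (1.6)·(0.0453) = 0.4774.

Step 5 — scale by n: T² = 5 · 0.4774 = 2.387.

T² ≈ 2.387


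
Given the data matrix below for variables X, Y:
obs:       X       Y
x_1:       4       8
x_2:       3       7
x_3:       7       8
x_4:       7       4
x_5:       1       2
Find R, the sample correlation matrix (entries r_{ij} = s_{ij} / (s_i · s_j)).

Step 1 — column means:
  mean(X) = (4 + 3 + 7 + 7 + 1) / 5 = 22/5 = 4.4
  mean(Y) = (8 + 7 + 8 + 4 + 2) / 5 = 29/5 = 5.8

Step 2 — sample variances and covariances s[i,j] = (1/(n-1)) · Σ_k (x_{k,i} - mean_i) · (x_{k,j} - mean_j), with n-1 = 4:
  s[X,X] = ((-0.4)·(-0.4) + (-1.4)·(-1.4) + (2.6)·(2.6) + (2.6)·(2.6) + (-3.4)·(-3.4)) / 4 = 27.2/4 = 6.8
  s[X,Y] = ((-0.4)·(2.2) + (-1.4)·(1.2) + (2.6)·(2.2) + (2.6)·(-1.8) + (-3.4)·(-3.8)) / 4 = 11.4/4 = 2.85
  s[Y,Y] = ((2.2)·(2.2) + (1.2)·(1.2) + (2.2)·(2.2) + (-1.8)·(-1.8) + (-3.8)·(-3.8)) / 4 = 28.8/4 = 7.2
  Sample standard deviations s_i = √(s[i,i]):
  s(X) = √(6.8) = 2.6077
  s(Y) = √(7.2) = 2.6833

Step 3 — r_{ij} = s_{ij} / (s_i · s_j):
  r[X,X] = 1 (diagonal).
  r[X,Y] = 2.85 / (2.6077 · 2.6833) = 2.85 / 6.9971 = 0.4073
  r[Y,Y] = 1 (diagonal).

R is symmetric with unit diagonal. Assembling:

R = [[1, 0.4073],
 [0.4073, 1]]


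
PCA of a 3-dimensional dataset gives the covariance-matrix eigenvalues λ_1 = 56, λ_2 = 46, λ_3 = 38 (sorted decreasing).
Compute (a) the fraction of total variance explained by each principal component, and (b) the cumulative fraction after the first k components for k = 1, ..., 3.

Step 1 — total variance = trace(Sigma) = Σ λ_i = 56 + 46 + 38 = 140.

Step 2 — fraction explained by component i = λ_i / Σ λ:
  PC1: 56/140 = 0.4
  PC2: 46/140 = 0.3286
  PC3: 38/140 = 0.2714

Step 3 — cumulative fraction after k components = (λ_1 + ... + λ_k) / Σ λ:
  k = 1: 56/140 = 0.4
  k = 2: (56 + 46)/140 = 102/140 = 0.7286
  k = 3: (56 + 46 + 38)/140 = 140/140 = 1

Summary (fraction, with percent):

explained: PC1 0.4 (40%), PC2 0.3286 (32.86%), PC3 0.2714 (27.14%);  cumulative: 0.4, 0.7286, 1


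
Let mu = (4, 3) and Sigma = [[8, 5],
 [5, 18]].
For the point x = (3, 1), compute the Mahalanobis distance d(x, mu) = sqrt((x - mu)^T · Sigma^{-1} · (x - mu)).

Step 1 — centre the observation: (x - mu) = (-1, -2).

Step 2 — invert Sigma. det(Sigma) = 8·18 - (5)² = 119.
  Sigma^{-1} = (1/det) · [[d, -b], [-b, a]] = [[0.1513, -0.042],
 [-0.042, 0.0672]].

Step 3 — form the quadratic (x - mu)^T · Sigma^{-1} · (x - mu):
  Sigma^{-1} · (x - mu) = (-0.0672, -0.0924).
  (x - mu)^T · [Sigma^{-1} · (x - mu)] = (-1)·(-0.0672) + (-2)·(-0.0924) = 0.2521.

Step 4 — take square root: d = √(0.2521) ≈ 0.5021.

d(x, mu) = √(0.2521) ≈ 0.5021


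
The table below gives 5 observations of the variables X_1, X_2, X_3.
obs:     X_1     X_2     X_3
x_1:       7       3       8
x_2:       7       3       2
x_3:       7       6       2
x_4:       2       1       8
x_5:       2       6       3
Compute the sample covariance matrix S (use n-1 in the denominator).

Step 1 — column means:
  mean(X_1) = (7 + 7 + 7 + 2 + 2) / 5 = 25/5 = 5
  mean(X_2) = (3 + 3 + 6 + 1 + 6) / 5 = 19/5 = 3.8
  mean(X_3) = (8 + 2 + 2 + 8 + 3) / 5 = 23/5 = 4.6

Step 2 — sample covariance S[i,j] = (1/(n-1)) · Σ_k (x_{k,i} - mean_i) · (x_{k,j} - mean_j), with n-1 = 4.
  S[X_1,X_1] = ((2)·(2) + (2)·(2) + (2)·(2) + (-3)·(-3) + (-3)·(-3)) / 4 = 30/4 = 7.5
  S[X_1,X_2] = ((2)·(-0.8) + (2)·(-0.8) + (2)·(2.2) + (-3)·(-2.8) + (-3)·(2.2)) / 4 = 3/4 = 0.75
  S[X_1,X_3] = ((2)·(3.4) + (2)·(-2.6) + (2)·(-2.6) + (-3)·(3.4) + (-3)·(-1.6)) / 4 = -9/4 = -2.25
  S[X_2,X_2] = ((-0.8)·(-0.8) + (-0.8)·(-0.8) + (2.2)·(2.2) + (-2.8)·(-2.8) + (2.2)·(2.2)) / 4 = 18.8/4 = 4.7
  S[X_2,X_3] = ((-0.8)·(3.4) + (-0.8)·(-2.6) + (2.2)·(-2.6) + (-2.8)·(3.4) + (2.2)·(-1.6)) / 4 = -19.4/4 = -4.85
  S[X_3,X_3] = ((3.4)·(3.4) + (-2.6)·(-2.6) + (-2.6)·(-2.6) + (3.4)·(3.4) + (-1.6)·(-1.6)) / 4 = 39.2/4 = 9.8

S is symmetric (S[j,i] = S[i,j]). Assembling:

S = [[7.5, 0.75, -2.25],
 [0.75, 4.7, -4.85],
 [-2.25, -4.85, 9.8]]


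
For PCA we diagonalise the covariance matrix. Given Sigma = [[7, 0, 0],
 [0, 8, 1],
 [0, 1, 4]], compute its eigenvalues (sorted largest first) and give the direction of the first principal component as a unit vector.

Step 1 — characteristic polynomial p(λ) = det(λI - Sigma) = λ³ - tr·λ² + c_1·λ - det, where tr = trace, c_1 = sum of the principal 2×2 minors, det = det(Sigma):
  tr = 7 + 8 + 4 = 19,
  c_1 = (7·8 - (0)²) + (7·4 - (0)²) + (8·4 - (1)²) = 56 + 28 + 31 = 115,
  det = 7·(8·4 - (1)²) - (0)·((0)·4 - (1)·(0)) + (0)·((0)·(1) - 8·(0)) = 7·(31) - (0)·(0) + (0)·(0) = 217.
  So p(λ) = λ³ - 19λ² + 115λ - 217.
Step 2 — look for an integer root (rational root theorem: any rational root is an integer divisor of 217). Testing λ = 7:
  p(7) = 343 - 931 + 805 - 217 = 0  ✓
  Dividing out (λ - 7): p(λ) = (λ - 7)(λ² - 12λ + 31).
Step 3 — remaining eigenvalues from the quadratic λ² - 12λ + 31 = 0:
  Δ = 12² - 4·31 = 144 - 124 = 20,  λ = (12 ± √20)/2 = (12 ± 4.4721)/2 ≈ 8.2361 or 3.7639.
  Sorted: λ_1 = 8.2361,  λ_2 = 7,  λ_3 = 3.7639  (check: sum = 19 = tr ✓).

Step 4 — unit eigenvector for λ_1 ≈ 8.2361: v spans the null space of (Sigma - λ_1 I), whose rows are
  r_1 = (-1.2361, 0, 0),  r_2 = (0, -0.2361, 1),  r_3 = (0, 1, -4.2361).
  v is orthogonal to every row, so take v ∝ r_1 × r_2 = ((0)·(1) - (0)·(-0.2361), (0)·(0) - (-1.2361)·(1), (-1.2361)·(-0.2361) - (0)·(0)) ≈ (0, 1.2361, 0.2918).
  Let u = (0, 1.2361, 0.2918).
  ||u|| = √((0)² + (1.2361)² + (0.2918)²) = √(1.613) ≈ 1.27,  v_1 = u/||u|| ≈ (0, 0.9732, 0.2298) (||v_1|| = 1).

λ_1 = 8.2361,  λ_2 = 7,  λ_3 = 3.7639;  v_1 ≈ (0, 0.9732, 0.2298)


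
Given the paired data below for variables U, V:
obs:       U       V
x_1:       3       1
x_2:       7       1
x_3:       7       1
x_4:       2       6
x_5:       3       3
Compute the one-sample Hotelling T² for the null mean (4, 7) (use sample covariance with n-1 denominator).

Step 1 — sample mean vector:
  mean(U) = (3 + 7 + 7 + 2 + 3) / 5 = 22/5 = 4.4
  mean(V) = (1 + 1 + 1 + 6 + 3) / 5 = 12/5 = 2.4
  x̄ = (4.4, 2.4),  deviation x̄ - mu_0 = (4.4, 2.4) - (4, 7) = (0.4, -4.6).

Step 2 — sample covariance matrix, S[i,j] = (1/(n-1)) · Σ_k (x_{k,i} - mean_i) · (x_{k,j} - mean_j), divisor n-1 = 4:
  S[U,U] = ((-1.4)·(-1.4) + (2.6)·(2.6) + (2.6)·(2.6) + (-2.4)·(-2.4) + (-1.4)·(-1.4)) / 4 = 23.2/4 = 5.8
  S[U,V] = ((-1.4)·(-1.4) + (2.6)·(-1.4) + (2.6)·(-1.4) + (-2.4)·(3.6) + (-1.4)·(0.6)) / 4 = -14.8/4 = -3.7
  S[V,V] = ((-1.4)·(-1.4) + (-1.4)·(-1.4) + (-1.4)·(-1.4) + (3.6)·(3.6) + (0.6)·(0.6)) / 4 = 19.2/4 = 4.8
  S = [[5.8, -3.7],
 [-3.7, 4.8]].

Step 3 — invert S. det(S) = 5.8·4.8 - (-3.7)² = 14.15.
  S^{-1} = (1/det) · [[d, -b], [-b, a]] = [[0.3392, 0.2615],
 [0.2615, 0.4099]].

Step 4 — quadratic form (x̄ - mu_0)^T · S^{-1} · (x̄ - mu_0):
  S^{-1} · (x̄ - mu_0) = (-1.0671, -1.7809),
  (x̄ - mu_0)^T · [...] = (0.4)·(-1.0671) + (-4.6)·(-1.7809) = 7.7654.

Step 5 — scale by n: T² = 5 · 7.7654 = 38.8269.

T² ≈ 38.8269


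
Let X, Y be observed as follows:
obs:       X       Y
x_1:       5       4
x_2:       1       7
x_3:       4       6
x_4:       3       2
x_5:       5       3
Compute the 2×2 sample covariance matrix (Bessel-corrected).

Step 1 — column means:
  mean(X) = (5 + 1 + 4 + 3 + 5) / 5 = 18/5 = 3.6
  mean(Y) = (4 + 7 + 6 + 2 + 3) / 5 = 22/5 = 4.4

Step 2 — sample covariance S[i,j] = (1/(n-1)) · Σ_k (x_{k,i} - mean_i) · (x_{k,j} - mean_j), with n-1 = 4.
  S[X,X] = ((1.4)·(1.4) + (-2.6)·(-2.6) + (0.4)·(0.4) + (-0.6)·(-0.6) + (1.4)·(1.4)) / 4 = 11.2/4 = 2.8
  S[X,Y] = ((1.4)·(-0.4) + (-2.6)·(2.6) + (0.4)·(1.6) + (-0.6)·(-2.4) + (1.4)·(-1.4)) / 4 = -7.2/4 = -1.8
  S[Y,Y] = ((-0.4)·(-0.4) + (2.6)·(2.6) + (1.6)·(1.6) + (-2.4)·(-2.4) + (-1.4)·(-1.4)) / 4 = 17.2/4 = 4.3

S is symmetric (S[j,i] = S[i,j]). Assembling:

S = [[2.8, -1.8],
 [-1.8, 4.3]]


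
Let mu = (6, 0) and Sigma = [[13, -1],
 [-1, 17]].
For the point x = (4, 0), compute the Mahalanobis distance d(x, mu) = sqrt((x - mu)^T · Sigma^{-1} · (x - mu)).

Step 1 — centre the observation: (x - mu) = (-2, 0).

Step 2 — invert Sigma. det(Sigma) = 13·17 - (-1)² = 220.
  Sigma^{-1} = (1/det) · [[d, -b], [-b, a]] = [[0.0773, 0.0045],
 [0.0045, 0.0591]].

Step 3 — form the quadratic (x - mu)^T · Sigma^{-1} · (x - mu):
  Sigma^{-1} · (x - mu) = (-0.1545, -0.0091).
  (x - mu)^T · [Sigma^{-1} · (x - mu)] = (-2)·(-0.1545) + (0)·(-0.0091) = 0.3091.

Step 4 — take square root: d = √(0.3091) ≈ 0.556.

d(x, mu) = √(0.3091) ≈ 0.556


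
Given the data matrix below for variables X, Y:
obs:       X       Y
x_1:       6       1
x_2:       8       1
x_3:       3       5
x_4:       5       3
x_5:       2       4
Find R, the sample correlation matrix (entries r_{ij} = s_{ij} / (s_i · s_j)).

Step 1 — column means:
  mean(X) = (6 + 8 + 3 + 5 + 2) / 5 = 24/5 = 4.8
  mean(Y) = (1 + 1 + 5 + 3 + 4) / 5 = 14/5 = 2.8

Step 2 — sample variances and covariances s[i,j] = (1/(n-1)) · Σ_k (x_{k,i} - mean_i) · (x_{k,j} - mean_j), with n-1 = 4:
  s[X,X] = ((1.2)·(1.2) + (3.2)·(3.2) + (-1.8)·(-1.8) + (0.2)·(0.2) + (-2.8)·(-2.8)) / 4 = 22.8/4 = 5.7
  s[X,Y] = ((1.2)·(-1.8) + (3.2)·(-1.8) + (-1.8)·(2.2) + (0.2)·(0.2) + (-2.8)·(1.2)) / 4 = -15.2/4 = -3.8
  s[Y,Y] = ((-1.8)·(-1.8) + (-1.8)·(-1.8) + (2.2)·(2.2) + (0.2)·(0.2) + (1.2)·(1.2)) / 4 = 12.8/4 = 3.2
  Sample standard deviations s_i = √(s[i,i]):
  s(X) = √(5.7) = 2.3875
  s(Y) = √(3.2) = 1.7889

Step 3 — r_{ij} = s_{ij} / (s_i · s_j):
  r[X,X] = 1 (diagonal).
  r[X,Y] = -3.8 / (2.3875 · 1.7889) = -3.8 / 4.2708 = -0.8898
  r[Y,Y] = 1 (diagonal).

R is symmetric with unit diagonal. Assembling:

R = [[1, -0.8898],
 [-0.8898, 1]]


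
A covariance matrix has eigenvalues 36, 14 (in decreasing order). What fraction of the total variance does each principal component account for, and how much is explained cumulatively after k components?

Step 1 — total variance = trace(Sigma) = Σ λ_i = 36 + 14 = 50.

Step 2 — fraction explained by component i = λ_i / Σ λ:
  PC1: 36/50 = 0.72
  PC2: 14/50 = 0.28

Step 3 — cumulative fraction after k components = (λ_1 + ... + λ_k) / Σ λ:
  k = 1: 36/50 = 0.72
  k = 2: (36 + 14)/50 = 50/50 = 1

Summary (fraction, with percent):

explained: PC1 0.72 (72%), PC2 0.28 (28%);  cumulative: 0.72, 1


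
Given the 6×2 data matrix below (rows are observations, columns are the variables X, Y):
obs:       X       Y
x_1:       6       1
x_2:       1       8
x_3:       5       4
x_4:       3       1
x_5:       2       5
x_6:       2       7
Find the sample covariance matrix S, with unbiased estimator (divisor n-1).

Step 1 — column means:
  mean(X) = (6 + 1 + 5 + 3 + 2 + 2) / 6 = 19/6 = 3.1667
  mean(Y) = (1 + 8 + 4 + 1 + 5 + 7) / 6 = 26/6 = 4.3333

Step 2 — sample covariance S[i,j] = (1/(n-1)) · Σ_k (x_{k,i} - mean_i) · (x_{k,j} - mean_j), with n-1 = 5.
  S[X,X] = ((2.8333)·(2.8333) + (-2.1667)·(-2.1667) + (1.8333)·(1.8333) + (-0.1667)·(-0.1667) + (-1.1667)·(-1.1667) + (-1.1667)·(-1.1667)) / 5 = 18.8333/5 = 3.7667
  S[X,Y] = ((2.8333)·(-3.3333) + (-2.1667)·(3.6667) + (1.8333)·(-0.3333) + (-0.1667)·(-3.3333) + (-1.1667)·(0.6667) + (-1.1667)·(2.6667)) / 5 = -21.3333/5 = -4.2667
  S[Y,Y] = ((-3.3333)·(-3.3333) + (3.6667)·(3.6667) + (-0.3333)·(-0.3333) + (-3.3333)·(-3.3333) + (0.6667)·(0.6667) + (2.6667)·(2.6667)) / 5 = 43.3333/5 = 8.6667

S is symmetric (S[j,i] = S[i,j]). Assembling:

S = [[3.7667, -4.2667],
 [-4.2667, 8.6667]]
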